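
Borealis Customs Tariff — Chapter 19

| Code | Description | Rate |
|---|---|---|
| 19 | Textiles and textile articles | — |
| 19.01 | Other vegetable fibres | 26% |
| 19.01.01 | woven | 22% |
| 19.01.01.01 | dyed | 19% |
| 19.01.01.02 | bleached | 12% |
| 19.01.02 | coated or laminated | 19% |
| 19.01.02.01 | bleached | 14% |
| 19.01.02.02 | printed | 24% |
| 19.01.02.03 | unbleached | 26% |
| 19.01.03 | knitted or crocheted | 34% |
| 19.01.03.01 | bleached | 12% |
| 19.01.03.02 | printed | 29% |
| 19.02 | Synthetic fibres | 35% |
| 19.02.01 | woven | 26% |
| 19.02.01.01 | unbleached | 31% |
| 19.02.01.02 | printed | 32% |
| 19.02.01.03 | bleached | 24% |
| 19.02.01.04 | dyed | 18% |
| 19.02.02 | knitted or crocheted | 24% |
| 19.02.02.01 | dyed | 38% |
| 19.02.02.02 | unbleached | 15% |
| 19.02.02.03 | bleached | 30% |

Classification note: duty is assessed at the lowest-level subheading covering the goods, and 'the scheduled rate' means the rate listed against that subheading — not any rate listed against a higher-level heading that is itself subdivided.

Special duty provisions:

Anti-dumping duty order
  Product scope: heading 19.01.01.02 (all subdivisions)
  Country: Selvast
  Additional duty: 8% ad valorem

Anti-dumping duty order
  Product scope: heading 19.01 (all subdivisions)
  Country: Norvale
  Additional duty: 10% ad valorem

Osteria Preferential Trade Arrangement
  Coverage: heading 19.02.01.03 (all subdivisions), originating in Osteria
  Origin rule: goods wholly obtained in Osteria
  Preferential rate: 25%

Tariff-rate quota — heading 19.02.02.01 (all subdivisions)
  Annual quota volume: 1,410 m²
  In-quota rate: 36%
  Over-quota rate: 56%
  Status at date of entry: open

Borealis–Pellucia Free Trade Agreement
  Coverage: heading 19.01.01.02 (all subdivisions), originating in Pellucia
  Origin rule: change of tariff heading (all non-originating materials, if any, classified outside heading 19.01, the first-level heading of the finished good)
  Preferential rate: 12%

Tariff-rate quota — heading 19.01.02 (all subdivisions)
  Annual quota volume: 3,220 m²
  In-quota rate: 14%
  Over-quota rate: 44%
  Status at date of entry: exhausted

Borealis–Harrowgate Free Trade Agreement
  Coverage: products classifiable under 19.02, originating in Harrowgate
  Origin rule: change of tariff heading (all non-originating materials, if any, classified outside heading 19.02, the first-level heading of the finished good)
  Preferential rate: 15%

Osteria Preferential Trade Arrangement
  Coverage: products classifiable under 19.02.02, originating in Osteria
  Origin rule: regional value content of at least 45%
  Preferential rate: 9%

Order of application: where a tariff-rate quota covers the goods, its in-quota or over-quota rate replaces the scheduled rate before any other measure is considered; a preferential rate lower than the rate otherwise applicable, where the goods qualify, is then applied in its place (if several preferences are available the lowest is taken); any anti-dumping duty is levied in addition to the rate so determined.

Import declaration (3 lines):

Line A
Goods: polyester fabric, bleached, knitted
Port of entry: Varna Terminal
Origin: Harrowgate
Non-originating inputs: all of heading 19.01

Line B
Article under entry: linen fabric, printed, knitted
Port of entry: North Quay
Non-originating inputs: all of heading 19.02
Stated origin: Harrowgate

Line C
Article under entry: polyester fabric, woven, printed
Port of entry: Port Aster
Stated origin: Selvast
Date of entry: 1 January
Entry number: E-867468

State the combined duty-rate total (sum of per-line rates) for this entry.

76%

Line A: polyester → 19.02; knitted → 19.02.02; bleached → 19.02.02.03. Scheduled 30%. Harrowgate agreement on 19.02: CTH met → 15% available; preferential 15%. → 15%.
Line B: linen → 19.01; knitted → 19.01.03; printed → 19.01.03.02. Scheduled 29%. Harrowgate agreement on 19.02: 19.01.03.02 not covered. → 29%.
Line C: polyester → 19.02; woven → 19.02.01; printed → 19.02.01.02. Scheduled 32%. No special measure applies. → 32%.
Sum: 15% + 29% + 32% = 76%.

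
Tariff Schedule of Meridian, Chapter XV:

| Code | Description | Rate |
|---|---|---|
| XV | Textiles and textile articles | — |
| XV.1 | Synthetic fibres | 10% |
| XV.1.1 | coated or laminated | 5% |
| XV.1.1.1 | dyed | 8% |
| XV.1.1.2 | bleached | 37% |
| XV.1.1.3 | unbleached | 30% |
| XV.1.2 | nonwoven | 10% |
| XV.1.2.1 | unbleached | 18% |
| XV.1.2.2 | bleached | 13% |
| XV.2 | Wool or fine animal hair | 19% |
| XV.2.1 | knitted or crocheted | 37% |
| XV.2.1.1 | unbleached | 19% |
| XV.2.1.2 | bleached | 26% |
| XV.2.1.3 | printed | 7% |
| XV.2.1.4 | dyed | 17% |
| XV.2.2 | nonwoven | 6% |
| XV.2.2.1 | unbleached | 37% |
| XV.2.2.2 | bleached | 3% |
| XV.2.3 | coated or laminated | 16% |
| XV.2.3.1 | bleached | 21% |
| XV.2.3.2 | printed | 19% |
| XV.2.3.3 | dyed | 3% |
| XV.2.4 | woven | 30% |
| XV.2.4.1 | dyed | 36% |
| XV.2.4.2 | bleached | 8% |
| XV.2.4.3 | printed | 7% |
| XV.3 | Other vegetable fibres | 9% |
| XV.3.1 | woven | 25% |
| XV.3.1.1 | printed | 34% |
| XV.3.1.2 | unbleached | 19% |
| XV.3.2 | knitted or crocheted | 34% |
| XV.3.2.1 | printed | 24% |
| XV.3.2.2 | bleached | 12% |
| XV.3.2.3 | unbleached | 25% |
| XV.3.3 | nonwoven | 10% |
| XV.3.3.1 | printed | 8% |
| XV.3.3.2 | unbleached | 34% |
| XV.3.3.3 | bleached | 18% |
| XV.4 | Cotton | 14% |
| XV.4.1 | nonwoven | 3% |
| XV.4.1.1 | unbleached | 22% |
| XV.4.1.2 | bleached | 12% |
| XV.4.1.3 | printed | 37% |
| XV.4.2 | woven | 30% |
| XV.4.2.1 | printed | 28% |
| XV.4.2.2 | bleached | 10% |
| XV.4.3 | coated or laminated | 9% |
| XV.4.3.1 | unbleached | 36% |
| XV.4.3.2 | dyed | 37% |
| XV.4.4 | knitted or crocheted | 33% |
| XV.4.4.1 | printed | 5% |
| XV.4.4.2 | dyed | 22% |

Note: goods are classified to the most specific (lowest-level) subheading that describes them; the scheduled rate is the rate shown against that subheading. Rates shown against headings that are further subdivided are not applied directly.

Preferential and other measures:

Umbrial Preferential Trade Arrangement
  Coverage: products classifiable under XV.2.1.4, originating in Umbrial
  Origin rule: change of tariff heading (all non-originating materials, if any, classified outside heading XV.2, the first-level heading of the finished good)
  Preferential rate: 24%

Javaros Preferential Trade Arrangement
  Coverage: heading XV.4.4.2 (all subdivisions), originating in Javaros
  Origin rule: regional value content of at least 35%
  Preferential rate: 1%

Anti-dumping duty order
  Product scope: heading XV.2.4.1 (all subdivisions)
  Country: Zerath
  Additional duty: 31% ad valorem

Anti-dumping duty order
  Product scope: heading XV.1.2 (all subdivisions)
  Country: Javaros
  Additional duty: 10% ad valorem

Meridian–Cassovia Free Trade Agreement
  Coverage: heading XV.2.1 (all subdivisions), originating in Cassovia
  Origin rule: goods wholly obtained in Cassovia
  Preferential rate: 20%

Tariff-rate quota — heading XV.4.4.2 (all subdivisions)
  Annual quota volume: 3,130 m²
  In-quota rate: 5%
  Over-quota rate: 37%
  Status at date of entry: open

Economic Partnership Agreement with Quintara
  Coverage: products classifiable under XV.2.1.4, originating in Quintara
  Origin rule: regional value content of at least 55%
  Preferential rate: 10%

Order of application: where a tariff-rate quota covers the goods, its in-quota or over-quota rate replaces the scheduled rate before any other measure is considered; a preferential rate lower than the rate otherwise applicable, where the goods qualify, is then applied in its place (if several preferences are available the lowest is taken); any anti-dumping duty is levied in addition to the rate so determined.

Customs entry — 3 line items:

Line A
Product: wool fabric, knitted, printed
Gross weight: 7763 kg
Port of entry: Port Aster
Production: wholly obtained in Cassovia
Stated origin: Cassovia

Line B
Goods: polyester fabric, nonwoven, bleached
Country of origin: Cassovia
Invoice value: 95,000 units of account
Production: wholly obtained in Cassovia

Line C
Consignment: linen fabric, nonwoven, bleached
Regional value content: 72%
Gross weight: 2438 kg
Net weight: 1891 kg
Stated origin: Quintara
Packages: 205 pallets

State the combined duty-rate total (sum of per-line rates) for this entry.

38%

Line A: wool → XV.2; knitted → XV.2.1; printed → XV.2.1.3. Scheduled 7%. Cassovia agreement on XV.2.1: wholly obtained → 20% available; preference 20% not lower than 7% → no reduction. → 7%.
Line B: polyester → XV.1; nonwoven → XV.1.2; bleached → XV.1.2.2. Scheduled 13%. Cassovia agreement on XV.2.1: XV.1.2.2 not covered. → 13%.
Line C: linen → XV.3; nonwoven → XV.3.3; bleached → XV.3.3.3. Scheduled 18%. Quintara agreement on XV.2.1.4: XV.3.3.3 not covered. → 18%.
Sum: 7% + 13% + 18% = 38%.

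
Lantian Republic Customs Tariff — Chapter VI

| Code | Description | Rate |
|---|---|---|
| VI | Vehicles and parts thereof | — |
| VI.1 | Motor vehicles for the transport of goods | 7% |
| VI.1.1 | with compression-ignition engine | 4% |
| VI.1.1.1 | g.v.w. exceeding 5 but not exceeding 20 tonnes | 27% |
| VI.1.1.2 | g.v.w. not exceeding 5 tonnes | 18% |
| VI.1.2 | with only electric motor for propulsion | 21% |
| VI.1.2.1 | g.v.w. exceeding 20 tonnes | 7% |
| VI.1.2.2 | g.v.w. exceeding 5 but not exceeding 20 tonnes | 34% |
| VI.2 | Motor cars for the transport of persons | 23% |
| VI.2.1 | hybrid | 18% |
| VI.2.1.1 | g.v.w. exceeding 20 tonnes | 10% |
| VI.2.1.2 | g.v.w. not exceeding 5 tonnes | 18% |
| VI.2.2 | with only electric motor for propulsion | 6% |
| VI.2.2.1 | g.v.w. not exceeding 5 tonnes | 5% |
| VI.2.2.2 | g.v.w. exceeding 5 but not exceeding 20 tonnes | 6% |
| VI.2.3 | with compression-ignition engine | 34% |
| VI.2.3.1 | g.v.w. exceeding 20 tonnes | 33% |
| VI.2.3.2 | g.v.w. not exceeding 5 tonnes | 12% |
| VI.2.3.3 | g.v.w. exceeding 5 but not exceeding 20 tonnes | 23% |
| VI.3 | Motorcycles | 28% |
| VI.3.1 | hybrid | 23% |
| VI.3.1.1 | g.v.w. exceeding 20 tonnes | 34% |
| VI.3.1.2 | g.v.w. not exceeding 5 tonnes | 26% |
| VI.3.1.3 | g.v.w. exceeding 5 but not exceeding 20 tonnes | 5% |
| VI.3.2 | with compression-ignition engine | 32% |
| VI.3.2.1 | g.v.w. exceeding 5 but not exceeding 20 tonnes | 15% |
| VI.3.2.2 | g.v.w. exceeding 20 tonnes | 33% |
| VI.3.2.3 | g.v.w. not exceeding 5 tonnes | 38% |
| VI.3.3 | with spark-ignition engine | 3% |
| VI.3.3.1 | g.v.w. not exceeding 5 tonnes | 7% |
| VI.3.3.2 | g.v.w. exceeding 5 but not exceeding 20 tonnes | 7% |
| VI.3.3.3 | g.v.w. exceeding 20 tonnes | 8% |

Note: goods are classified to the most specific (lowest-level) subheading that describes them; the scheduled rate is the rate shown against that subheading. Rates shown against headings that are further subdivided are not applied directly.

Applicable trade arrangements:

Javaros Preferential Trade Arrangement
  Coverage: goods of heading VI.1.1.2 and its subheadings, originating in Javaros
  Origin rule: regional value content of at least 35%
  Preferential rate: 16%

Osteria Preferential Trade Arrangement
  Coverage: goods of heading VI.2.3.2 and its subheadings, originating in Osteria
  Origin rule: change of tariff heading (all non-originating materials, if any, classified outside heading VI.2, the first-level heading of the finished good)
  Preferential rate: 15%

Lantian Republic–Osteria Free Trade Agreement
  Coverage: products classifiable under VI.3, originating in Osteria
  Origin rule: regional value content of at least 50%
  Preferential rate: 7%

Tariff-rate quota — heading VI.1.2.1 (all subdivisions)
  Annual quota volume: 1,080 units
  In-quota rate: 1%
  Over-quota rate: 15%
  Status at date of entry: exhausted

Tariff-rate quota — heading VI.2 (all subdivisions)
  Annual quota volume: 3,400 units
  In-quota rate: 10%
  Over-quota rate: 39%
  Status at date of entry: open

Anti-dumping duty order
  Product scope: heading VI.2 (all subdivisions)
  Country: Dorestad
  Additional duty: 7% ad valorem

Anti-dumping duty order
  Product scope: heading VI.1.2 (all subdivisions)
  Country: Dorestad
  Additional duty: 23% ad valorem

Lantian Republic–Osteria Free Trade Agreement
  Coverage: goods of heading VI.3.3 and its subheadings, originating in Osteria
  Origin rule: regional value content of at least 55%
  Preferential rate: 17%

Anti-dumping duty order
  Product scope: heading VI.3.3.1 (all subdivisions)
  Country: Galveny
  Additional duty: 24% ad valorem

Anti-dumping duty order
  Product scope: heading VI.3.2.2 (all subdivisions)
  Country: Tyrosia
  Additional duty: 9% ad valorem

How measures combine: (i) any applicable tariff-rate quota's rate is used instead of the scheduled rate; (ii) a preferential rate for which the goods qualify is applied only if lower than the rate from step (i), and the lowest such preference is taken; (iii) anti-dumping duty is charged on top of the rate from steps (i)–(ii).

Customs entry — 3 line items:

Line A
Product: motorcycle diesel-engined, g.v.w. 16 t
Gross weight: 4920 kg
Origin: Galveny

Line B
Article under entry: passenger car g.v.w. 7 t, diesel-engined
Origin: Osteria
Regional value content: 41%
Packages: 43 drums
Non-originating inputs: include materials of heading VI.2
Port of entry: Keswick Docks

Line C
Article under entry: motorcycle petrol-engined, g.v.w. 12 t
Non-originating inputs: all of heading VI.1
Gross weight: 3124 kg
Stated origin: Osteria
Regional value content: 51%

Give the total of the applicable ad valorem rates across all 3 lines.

32%

Line A: motorcycle → VI.3; diesel-engined → VI.3.2; g.v.w. 16 t → VI.3.2.1. Scheduled 15%. No special measure applies. → 15%.
Line B: passenger car → VI.2; diesel-engined → VI.2.3; g.v.w. 7 t → VI.2.3.3. Scheduled 23%. quota on VI.2 open → in-quota 10%; Osteria agreement on VI.2.3.2: VI.2.3.3 not covered; Osteria agreement on VI.3: VI.2.3.3 not covered; Osteria agreement on VI.3.3: VI.2.3.3 not covered. → 10%.
Line C: motorcycle → VI.3; petrol-engined → VI.3.3; g.v.w. 12 t → VI.3.3.2. Scheduled 7%. Osteria agreement on VI.2.3.2: VI.3.3.2 not covered; Osteria agreement on VI.3: RVC ≥ 50% → 7% available; Osteria agreement on VI.3.3: RVC < 55%; preference 7% not lower than 7% → no reduction. → 7%.
Sum: 15% + 10% + 7% = 32%.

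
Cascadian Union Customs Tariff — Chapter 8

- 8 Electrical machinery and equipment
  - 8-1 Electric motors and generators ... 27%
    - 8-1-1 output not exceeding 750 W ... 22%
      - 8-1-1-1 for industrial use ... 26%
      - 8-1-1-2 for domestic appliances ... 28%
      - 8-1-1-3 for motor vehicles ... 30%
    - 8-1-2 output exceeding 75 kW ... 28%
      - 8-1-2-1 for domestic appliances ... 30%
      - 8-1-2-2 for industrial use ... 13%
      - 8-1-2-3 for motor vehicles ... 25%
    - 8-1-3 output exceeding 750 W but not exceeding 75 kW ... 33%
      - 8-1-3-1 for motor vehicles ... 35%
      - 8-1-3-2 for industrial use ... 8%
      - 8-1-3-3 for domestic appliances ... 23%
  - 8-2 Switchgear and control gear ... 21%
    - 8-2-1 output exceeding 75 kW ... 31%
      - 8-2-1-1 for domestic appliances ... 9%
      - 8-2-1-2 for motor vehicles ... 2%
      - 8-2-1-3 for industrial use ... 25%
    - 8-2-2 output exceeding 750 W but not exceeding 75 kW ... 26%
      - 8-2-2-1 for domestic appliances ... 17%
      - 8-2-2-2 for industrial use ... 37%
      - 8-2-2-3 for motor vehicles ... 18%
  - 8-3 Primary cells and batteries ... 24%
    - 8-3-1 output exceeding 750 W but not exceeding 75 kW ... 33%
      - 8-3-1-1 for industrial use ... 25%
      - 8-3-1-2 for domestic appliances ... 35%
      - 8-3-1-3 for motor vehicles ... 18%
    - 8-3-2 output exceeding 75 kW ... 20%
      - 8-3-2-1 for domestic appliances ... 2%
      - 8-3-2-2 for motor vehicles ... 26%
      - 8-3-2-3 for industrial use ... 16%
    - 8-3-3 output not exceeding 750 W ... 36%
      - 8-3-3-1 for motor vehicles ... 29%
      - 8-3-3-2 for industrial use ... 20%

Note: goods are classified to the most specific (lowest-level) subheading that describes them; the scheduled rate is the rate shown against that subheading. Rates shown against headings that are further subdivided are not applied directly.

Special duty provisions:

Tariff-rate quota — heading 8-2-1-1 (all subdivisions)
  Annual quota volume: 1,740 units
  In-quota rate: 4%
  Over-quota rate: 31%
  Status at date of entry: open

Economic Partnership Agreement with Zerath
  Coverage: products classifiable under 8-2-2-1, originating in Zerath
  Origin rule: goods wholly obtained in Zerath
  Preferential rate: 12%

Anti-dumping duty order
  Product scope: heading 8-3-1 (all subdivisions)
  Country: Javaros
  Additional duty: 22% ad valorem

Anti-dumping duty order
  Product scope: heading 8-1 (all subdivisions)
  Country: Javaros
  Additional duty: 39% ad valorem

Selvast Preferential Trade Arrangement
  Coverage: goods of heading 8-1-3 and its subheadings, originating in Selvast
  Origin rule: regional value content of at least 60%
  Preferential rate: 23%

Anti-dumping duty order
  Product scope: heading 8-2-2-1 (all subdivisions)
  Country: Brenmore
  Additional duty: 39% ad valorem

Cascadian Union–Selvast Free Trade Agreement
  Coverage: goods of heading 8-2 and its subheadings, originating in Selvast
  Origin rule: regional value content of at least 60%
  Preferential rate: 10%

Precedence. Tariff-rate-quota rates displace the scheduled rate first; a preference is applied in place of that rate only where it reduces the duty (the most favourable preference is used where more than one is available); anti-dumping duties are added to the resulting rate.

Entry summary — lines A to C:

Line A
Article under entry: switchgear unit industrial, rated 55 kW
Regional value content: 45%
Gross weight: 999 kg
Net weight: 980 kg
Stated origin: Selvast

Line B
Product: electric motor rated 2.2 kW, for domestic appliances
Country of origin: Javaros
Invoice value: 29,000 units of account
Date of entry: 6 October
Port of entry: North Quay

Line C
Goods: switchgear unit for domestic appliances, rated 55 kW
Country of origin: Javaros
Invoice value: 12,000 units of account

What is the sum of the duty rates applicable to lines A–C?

116%

Line A: switchgear unit → 8-2; rated 55 kW → 8-2-2; industrial → 8-2-2-2. Scheduled 37%. Selvast agreement on 8-1-3: 8-2-2-2 not covered; Selvast agreement on 8-2: RVC < 60%. → 37%.
Line B: electric motor → 8-1; rated 2.2 kW → 8-1-3; for domestic appliances → 8-1-3-3. Scheduled 23%. anti-dumping (Javaros, 8-1): +39%; total 23% + 39% = 62%. → 62%.
Line C: switchgear unit → 8-2; rated 55 kW → 8-2-2; for domestic appliances → 8-2-2-1. Scheduled 17%. No special measure applies. → 17%.
Sum: 37% + 62% + 17% = 116%.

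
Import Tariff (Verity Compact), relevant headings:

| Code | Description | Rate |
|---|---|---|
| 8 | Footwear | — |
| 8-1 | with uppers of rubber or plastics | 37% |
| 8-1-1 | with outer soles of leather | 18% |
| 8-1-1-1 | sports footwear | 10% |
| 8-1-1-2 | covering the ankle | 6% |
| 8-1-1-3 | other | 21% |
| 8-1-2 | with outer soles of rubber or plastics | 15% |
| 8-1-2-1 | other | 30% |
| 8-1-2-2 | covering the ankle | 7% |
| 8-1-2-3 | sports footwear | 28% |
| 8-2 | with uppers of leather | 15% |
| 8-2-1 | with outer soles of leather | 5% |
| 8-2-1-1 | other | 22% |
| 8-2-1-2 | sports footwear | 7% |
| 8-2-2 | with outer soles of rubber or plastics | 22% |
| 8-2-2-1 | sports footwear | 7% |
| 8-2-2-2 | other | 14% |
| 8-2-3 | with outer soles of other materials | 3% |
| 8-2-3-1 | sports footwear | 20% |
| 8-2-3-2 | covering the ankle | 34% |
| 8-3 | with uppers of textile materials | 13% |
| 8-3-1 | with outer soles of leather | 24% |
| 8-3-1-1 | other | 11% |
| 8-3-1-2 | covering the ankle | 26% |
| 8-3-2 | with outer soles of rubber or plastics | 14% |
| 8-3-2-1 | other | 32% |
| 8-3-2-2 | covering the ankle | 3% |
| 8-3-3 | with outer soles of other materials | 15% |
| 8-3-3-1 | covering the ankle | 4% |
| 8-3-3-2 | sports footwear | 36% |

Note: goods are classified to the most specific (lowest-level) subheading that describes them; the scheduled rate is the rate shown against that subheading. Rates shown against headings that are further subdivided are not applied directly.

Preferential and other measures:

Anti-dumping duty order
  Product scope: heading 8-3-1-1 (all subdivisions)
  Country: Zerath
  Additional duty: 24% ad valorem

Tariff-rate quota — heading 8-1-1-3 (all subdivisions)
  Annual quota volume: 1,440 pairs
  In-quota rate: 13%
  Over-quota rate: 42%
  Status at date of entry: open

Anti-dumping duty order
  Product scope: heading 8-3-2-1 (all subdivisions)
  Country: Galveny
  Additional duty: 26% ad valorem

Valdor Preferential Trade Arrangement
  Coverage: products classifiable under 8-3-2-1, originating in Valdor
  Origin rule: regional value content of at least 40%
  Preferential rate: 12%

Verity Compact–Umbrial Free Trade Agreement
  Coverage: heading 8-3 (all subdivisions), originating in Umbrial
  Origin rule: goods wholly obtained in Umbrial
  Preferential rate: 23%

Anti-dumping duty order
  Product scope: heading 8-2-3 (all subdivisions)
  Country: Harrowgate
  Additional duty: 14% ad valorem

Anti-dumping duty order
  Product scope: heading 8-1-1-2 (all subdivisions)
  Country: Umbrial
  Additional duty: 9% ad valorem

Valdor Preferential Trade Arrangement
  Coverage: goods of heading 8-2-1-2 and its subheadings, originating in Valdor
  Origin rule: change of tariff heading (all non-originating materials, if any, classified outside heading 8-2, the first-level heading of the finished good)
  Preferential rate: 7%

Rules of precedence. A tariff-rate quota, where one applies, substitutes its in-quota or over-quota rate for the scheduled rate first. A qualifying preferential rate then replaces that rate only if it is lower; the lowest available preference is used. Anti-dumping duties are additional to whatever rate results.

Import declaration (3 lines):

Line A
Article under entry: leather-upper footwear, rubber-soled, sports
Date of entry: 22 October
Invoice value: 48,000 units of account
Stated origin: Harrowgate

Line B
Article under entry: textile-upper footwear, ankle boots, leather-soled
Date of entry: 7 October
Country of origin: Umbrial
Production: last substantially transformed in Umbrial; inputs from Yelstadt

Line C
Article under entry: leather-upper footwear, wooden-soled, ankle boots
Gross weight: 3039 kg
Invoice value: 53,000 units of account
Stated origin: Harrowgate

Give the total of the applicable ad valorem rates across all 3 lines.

81%

Line A: leather-upper → 8-2; rubber-soled → 8-2-2; sports → 8-2-2-1. Scheduled 7%. No special measure applies. → 7%.
Line B: textile-upper → 8-3; leather-soled → 8-3-1; ankle boots → 8-3-1-2. Scheduled 26%. Umbrial agreement on 8-3: not wholly obtained. → 26%.
Line C: leather-upper → 8-2; wooden-soled → 8-2-3; ankle boots → 8-2-3-2. Scheduled 34%. anti-dumping (Harrowgate, 8-2-3): +14%; total 34% + 14% = 48%. → 48%.
Sum: 7% + 26% + 48% = 81%.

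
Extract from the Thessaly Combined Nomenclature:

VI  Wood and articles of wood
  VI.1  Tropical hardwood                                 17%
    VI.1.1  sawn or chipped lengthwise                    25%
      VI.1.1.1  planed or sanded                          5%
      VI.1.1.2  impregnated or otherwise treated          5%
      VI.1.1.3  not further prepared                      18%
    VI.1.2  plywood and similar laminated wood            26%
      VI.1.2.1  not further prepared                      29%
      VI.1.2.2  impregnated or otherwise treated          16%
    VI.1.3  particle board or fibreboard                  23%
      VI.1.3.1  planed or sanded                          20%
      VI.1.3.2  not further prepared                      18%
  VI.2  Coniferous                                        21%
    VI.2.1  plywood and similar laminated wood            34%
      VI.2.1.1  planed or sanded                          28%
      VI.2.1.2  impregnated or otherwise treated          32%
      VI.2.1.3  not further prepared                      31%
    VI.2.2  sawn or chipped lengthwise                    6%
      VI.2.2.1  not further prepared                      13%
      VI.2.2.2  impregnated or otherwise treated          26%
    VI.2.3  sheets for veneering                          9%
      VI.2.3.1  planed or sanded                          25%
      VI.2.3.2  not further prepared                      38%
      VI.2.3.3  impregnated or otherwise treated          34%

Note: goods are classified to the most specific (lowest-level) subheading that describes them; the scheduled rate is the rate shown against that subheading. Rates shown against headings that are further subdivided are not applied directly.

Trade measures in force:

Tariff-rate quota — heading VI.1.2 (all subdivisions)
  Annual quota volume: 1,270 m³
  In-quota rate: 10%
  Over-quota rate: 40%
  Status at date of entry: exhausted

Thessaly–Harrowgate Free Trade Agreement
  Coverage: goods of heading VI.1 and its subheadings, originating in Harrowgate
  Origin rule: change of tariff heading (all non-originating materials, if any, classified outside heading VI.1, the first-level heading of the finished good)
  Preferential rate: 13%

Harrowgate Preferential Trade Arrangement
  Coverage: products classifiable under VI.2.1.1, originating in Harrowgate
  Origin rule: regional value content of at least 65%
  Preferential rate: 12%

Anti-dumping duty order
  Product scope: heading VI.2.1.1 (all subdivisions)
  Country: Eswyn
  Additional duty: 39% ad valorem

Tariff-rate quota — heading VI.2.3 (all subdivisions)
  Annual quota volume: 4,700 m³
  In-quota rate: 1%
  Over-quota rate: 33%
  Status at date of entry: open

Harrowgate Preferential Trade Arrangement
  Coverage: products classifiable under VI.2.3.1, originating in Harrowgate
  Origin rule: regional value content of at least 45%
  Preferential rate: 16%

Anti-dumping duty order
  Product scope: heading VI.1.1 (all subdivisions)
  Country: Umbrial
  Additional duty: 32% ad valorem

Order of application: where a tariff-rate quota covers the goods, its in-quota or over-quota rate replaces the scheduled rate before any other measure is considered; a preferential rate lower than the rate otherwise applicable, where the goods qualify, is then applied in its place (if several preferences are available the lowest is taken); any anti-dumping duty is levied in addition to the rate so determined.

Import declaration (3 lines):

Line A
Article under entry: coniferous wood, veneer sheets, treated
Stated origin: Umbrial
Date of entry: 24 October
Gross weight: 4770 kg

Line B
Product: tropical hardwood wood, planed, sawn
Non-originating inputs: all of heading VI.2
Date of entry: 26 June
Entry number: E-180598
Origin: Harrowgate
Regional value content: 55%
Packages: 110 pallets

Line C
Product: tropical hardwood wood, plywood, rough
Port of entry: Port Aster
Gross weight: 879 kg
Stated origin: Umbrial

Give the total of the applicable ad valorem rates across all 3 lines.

Line A: coniferous → VI.2; veneer sheets → VI.2.3; treated → VI.2.3.3. Scheduled 34%. quota on VI.2.3 open → in-quota 1%. → 1%.
Line B: tropical hardwood → VI.1; sawn → VI.1.1; planed → VI.1.1.1. Scheduled 5%. Harrowgate agreement on VI.1: CTH met → 13% available; Harrowgate agreement on VI.2.1.1: VI.1.1.1 not covered; Harrowgate agreement on VI.2.3.1: VI.1.1.1 not covered; preference 13% not lower than 5% → no reduction. → 5%.
Line C: tropical hardwood → VI.1; plywood → VI.1.2; rough → VI.1.2.1. Scheduled 29%. quota on VI.1.2 exhausted → over-quota 40%. → 40%.
Sum: 1% + 5% + 40% = 46%.

46%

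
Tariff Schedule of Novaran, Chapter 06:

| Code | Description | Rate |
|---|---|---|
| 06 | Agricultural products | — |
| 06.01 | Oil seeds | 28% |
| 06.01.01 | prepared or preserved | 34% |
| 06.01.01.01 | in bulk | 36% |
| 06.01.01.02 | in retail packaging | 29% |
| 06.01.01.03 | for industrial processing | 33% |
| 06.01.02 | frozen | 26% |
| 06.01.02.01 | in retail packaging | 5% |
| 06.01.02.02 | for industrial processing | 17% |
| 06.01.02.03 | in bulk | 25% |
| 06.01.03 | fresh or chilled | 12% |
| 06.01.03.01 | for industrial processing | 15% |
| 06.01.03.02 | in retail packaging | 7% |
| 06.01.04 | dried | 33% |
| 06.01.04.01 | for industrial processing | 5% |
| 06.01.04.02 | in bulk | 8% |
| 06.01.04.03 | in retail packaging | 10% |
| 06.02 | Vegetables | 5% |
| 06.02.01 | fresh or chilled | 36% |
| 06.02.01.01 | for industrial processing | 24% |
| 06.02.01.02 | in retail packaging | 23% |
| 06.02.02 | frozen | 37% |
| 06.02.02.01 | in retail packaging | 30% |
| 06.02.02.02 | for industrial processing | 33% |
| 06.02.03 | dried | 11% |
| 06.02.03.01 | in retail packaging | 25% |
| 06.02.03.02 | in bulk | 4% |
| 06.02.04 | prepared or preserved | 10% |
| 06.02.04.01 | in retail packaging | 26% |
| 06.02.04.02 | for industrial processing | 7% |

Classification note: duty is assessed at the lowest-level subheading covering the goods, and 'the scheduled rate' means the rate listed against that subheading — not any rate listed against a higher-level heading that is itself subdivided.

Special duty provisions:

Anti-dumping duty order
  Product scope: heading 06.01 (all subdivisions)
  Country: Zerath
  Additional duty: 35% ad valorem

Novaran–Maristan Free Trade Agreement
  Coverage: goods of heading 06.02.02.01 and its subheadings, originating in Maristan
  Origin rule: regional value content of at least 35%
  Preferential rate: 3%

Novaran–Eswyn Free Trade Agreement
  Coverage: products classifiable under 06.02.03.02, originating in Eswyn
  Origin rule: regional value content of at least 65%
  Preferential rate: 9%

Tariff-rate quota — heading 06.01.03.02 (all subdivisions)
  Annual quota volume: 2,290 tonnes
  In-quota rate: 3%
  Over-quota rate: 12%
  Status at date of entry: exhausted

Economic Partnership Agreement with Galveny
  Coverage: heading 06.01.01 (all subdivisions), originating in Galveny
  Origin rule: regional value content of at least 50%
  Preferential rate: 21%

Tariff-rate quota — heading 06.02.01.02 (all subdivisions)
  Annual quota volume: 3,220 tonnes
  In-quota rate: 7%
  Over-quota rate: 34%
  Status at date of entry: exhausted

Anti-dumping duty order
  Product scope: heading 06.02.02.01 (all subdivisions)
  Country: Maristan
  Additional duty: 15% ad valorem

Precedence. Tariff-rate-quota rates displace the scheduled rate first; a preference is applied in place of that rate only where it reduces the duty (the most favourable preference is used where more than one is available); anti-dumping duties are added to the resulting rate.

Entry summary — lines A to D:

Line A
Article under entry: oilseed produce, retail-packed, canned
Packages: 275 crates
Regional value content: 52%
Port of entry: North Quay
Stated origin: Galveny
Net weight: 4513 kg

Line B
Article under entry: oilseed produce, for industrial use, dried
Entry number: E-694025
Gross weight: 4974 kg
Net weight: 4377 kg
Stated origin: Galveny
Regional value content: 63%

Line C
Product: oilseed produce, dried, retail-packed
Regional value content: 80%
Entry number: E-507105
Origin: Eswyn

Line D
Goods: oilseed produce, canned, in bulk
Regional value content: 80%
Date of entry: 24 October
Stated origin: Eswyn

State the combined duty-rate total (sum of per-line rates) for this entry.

Line A: oilseed → 06.01; canned → 06.01.01; retail-packed → 06.01.01.02. Scheduled 29%. Galveny agreement on 06.01.01: RVC ≥ 50% → 21% available; preferential 21%. → 21%.
Line B: oilseed → 06.01; dried → 06.01.04; for industrial use → 06.01.04.01. Scheduled 5%. Galveny agreement on 06.01.01: 06.01.04.01 not covered. → 5%.
Line C: oilseed → 06.01; dried → 06.01.04; retail-packed → 06.01.04.03. Scheduled 10%. Eswyn agreement on 06.02.03.02: 06.01.04.03 not covered. → 10%.
Line D: oilseed → 06.01; canned → 06.01.01; in bulk → 06.01.01.01. Scheduled 36%. Eswyn agreement on 06.02.03.02: 06.01.01.01 not covered. → 36%.
Sum: 21% + 5% + 10% + 36% = 72%.

72%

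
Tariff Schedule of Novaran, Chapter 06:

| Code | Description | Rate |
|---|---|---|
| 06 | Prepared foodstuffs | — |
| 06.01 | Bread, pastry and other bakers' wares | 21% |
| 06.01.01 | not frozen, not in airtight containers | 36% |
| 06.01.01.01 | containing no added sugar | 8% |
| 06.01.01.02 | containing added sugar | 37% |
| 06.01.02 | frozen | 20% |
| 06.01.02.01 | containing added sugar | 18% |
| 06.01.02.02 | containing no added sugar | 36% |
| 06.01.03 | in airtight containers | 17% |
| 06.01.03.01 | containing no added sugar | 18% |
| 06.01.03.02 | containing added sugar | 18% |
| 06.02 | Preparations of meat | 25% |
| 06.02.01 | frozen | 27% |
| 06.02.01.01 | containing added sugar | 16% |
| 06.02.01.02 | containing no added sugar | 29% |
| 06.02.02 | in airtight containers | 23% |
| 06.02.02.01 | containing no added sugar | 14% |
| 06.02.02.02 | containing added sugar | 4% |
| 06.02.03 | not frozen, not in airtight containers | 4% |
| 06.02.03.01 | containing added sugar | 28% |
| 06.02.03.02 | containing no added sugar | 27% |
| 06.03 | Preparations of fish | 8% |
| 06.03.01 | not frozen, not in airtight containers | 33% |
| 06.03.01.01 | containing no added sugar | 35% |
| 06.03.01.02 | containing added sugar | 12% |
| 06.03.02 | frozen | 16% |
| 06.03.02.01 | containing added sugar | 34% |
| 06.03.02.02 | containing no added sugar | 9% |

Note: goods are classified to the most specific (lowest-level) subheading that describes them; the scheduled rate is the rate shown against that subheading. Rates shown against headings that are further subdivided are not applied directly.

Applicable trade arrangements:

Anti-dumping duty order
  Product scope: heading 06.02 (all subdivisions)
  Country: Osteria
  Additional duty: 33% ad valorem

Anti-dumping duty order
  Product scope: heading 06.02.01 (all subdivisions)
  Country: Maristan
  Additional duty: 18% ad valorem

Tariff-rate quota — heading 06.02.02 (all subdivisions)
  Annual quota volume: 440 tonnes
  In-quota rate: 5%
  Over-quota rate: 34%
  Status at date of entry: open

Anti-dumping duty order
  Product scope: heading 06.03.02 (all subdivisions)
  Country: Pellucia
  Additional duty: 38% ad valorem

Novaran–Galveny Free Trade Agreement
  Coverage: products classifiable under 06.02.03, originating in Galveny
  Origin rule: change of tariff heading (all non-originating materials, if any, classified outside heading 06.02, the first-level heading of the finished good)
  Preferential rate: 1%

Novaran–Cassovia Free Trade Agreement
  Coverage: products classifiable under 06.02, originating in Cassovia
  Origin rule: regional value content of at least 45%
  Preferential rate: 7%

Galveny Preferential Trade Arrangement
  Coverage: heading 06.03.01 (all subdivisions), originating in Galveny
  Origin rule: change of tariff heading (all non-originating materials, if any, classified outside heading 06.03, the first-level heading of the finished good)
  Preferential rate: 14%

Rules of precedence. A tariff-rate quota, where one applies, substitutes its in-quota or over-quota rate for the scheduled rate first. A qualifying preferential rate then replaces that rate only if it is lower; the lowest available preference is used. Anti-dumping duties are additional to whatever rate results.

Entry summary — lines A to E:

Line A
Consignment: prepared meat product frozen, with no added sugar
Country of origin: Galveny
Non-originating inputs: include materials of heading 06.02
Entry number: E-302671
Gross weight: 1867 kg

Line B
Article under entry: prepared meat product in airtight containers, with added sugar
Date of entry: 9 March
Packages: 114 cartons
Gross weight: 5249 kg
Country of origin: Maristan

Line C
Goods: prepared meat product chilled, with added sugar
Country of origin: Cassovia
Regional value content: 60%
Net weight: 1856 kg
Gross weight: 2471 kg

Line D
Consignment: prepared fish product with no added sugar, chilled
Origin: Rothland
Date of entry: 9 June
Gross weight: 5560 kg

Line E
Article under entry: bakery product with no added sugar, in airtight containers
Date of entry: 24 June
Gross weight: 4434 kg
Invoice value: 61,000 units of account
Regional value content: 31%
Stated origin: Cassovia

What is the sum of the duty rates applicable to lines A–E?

Line A: prepared meat product → 06.02; frozen → 06.02.01; with no added sugar → 06.02.01.02. Scheduled 29%. Galveny agreement on 06.02.03: 06.02.01.02 not covered; Galveny agreement on 06.03.01: 06.02.01.02 not covered. → 29%.
Line B: prepared meat product → 06.02; in airtight containers → 06.02.02; with added sugar → 06.02.02.02. Scheduled 4%. quota on 06.02.02 open → in-quota 5%. → 5%.
Line C: prepared meat product → 06.02; chilled → 06.02.03; with added sugar → 06.02.03.01. Scheduled 28%. Cassovia agreement on 06.02: RVC ≥ 45% → 7% available; preferential 7%. → 7%.
Line D: prepared fish product → 06.03; chilled → 06.03.01; with no added sugar → 06.03.01.01. Scheduled 35%. No special measure applies. → 35%.
Line E: bakery product → 06.01; in airtight containers → 06.01.03; with no added sugar → 06.01.03.01. Scheduled 18%. Cassovia agreement on 06.02: 06.01.03.01 not covered. → 18%.
Sum: 29% + 5% + 7% + 35% + 18% = 94%.

94%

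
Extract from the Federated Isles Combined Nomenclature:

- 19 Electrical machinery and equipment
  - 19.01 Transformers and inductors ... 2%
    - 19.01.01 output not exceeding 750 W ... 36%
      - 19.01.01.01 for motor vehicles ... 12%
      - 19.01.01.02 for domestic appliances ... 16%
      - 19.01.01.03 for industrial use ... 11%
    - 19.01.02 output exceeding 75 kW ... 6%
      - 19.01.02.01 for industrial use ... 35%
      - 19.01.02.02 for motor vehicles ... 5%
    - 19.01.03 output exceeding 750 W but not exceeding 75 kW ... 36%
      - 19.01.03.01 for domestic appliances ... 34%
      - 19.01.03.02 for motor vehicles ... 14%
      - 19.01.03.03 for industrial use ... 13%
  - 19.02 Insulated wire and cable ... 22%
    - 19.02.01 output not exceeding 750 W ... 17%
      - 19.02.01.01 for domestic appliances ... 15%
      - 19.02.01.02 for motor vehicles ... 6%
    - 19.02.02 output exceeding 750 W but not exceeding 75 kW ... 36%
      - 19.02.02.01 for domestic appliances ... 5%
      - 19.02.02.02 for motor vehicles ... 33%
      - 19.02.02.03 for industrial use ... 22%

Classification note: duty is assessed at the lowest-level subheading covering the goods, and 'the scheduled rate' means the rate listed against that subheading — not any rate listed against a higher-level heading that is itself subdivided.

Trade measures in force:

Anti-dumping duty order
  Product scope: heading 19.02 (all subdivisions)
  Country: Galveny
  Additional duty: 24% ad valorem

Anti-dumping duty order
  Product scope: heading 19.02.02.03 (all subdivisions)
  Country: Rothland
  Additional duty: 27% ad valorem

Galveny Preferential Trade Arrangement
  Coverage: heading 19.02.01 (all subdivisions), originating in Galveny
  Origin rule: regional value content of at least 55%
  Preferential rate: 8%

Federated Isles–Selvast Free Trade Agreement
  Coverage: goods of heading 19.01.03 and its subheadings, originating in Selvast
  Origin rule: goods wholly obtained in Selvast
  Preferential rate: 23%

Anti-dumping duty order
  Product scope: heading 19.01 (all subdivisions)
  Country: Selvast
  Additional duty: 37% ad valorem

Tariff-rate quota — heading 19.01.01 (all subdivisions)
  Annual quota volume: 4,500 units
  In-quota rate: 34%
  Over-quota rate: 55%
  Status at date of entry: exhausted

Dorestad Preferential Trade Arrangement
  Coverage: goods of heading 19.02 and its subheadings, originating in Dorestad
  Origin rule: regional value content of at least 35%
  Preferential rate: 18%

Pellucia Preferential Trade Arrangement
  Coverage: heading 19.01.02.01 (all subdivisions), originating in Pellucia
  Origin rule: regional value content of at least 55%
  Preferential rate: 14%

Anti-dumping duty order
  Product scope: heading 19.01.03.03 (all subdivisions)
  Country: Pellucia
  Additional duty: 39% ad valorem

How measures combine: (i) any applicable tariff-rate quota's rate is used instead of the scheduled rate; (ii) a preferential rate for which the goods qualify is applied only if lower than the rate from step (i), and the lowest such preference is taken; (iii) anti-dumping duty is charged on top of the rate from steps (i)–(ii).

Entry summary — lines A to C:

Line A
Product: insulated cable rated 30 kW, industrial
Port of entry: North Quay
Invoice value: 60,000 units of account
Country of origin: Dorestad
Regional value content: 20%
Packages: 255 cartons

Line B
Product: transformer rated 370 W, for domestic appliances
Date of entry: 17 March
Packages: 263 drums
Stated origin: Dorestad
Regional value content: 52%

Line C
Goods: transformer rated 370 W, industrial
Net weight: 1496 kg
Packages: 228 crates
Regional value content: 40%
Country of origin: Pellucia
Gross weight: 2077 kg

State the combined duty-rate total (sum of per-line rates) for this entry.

132%

Line A: insulated cable → 19.02; rated 30 kW → 19.02.02; industrial → 19.02.02.03. Scheduled 22%. Dorestad agreement on 19.02: RVC < 35%. → 22%.
Line B: transformer → 19.01; rated 370 W → 19.01.01; for domestic appliances → 19.01.01.02. Scheduled 16%. quota on 19.01.01 exhausted → over-quota 55%; Dorestad agreement on 19.02: 19.01.01.02 not covered. → 55%.
Line C: transformer → 19.01; rated 370 W → 19.01.01; industrial → 19.01.01.03. Scheduled 11%. quota on 19.01.01 exhausted → over-quota 55%; Pellucia agreement on 19.01.02.01: 19.01.01.03 not covered. → 55%.
Sum: 22% + 55% + 55% = 132%.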